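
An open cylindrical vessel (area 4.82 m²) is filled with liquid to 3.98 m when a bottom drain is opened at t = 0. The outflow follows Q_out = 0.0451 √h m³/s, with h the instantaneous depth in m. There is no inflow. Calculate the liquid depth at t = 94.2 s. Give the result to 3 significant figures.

With no inflow, A dh/dt = −0.0451 √h.
This is separable: 2 d(√h)/dt = −0.0451/A, so √h = √h₀ − (0.0451/(2A)) t.
√h = √3.98 − 0.0451·94.2/(2·4.82) = 1.9950 − 0.44071 = 1.5543.
h = 1.5543² = 2.4158 m.

2.42 m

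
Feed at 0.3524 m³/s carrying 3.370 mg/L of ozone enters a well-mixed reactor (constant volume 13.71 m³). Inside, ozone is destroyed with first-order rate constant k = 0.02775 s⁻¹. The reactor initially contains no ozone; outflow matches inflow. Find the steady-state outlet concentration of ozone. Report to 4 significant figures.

V dC/dt = Q(C_in − C) − k V C.
At steady state: 0 = Q C_in − (Q + kV) C_ss, so C_ss = Q C_in/(Q + kV).
C_ss = 0.3524·3.370/(0.3524 + 0.02775·13.71) = 1.18759/0.732853 = 1.62050 mg/L.

1.621 mg/L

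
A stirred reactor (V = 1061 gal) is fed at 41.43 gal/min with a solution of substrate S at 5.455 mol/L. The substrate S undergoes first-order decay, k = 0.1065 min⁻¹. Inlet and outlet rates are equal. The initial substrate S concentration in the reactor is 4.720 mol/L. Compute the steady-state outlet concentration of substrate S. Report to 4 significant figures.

1.463 mol/L

Species balance: V dC/dt = Q C_in − Q C − k V C.
At steady state: 0 = Q C_in − (Q + kV) C_ss, so C_ss = Q C_in/(Q + kV).
C_ss = 41.43·5.455/(41.43 + 0.1065·1061) = 226.001/154.427 = 1.46348 mol/L.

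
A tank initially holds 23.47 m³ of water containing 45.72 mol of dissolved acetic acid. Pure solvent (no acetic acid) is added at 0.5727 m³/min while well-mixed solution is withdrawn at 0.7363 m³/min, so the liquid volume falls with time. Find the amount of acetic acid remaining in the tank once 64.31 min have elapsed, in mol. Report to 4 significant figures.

3.145 mol

Let m(t) be the amount of acetic acid. Volume: V(t) = V₀ + (Q_in − Q_out) t = 23.47 − 0.163600 t; V(64.31) = 12.9489 m³.
No acetic acid enters, so dm/dt = −Q_out · (m/V).
dm/m = −Q_out dt/(V₀ − 0.163600 t); integrating gives ln(m/m₀) = −(Q_out/(Q_in−Q_out)) ln(V/V₀).
m = m₀ (V₀/V)^(Q_out/(Q_in−Q_out)) = 45.72 × (23.47/12.9489)^(-4.50061) = 3.14547 mol.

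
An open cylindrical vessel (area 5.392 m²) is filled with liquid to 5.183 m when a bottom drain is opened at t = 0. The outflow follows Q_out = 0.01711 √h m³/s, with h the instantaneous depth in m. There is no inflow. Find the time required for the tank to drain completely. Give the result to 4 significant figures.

1435 s

A dh/dt = −Q_out = −0.01711 √h.
Separate and integrate: 2(√h − √h₀) = −(0.01711/A) t.
Tank is empty when √h = 0: t_empty = 2A√h₀/0.01711.
t_empty = 2·5.392·√5.183/0.01711 = 10.7840·2.27662/0.01711 = 1434.90 s.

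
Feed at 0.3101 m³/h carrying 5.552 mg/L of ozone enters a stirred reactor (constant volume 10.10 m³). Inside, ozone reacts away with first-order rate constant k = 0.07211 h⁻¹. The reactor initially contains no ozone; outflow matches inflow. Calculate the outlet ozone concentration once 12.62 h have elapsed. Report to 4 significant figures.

Species balance: V dC/dt = Q C_in − Q C − k V C.
This is linear with rate a = Q/V + k = 0.102813 h⁻¹.
C_ss = Q C_in/(Q + kV) = 1.65799 mg/L; C(t) = C_ss + (C₀ − C_ss) e^(−a t).
C(12.62) = 1.65799 + (-1.65799)·e^(−0.102813·12.62) = 1.65799 + (-1.65799)·0.273214 = 1.20500 mg/L.

1.205 mg/L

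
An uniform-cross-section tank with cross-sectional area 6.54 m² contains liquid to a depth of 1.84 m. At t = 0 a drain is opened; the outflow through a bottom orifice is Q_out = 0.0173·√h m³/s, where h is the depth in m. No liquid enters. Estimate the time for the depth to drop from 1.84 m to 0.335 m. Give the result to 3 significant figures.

With no inflow, A dh/dt = −0.0173 √h.
This is separable: 2 d(√h)/dt = −0.0173/A, so √h = √h₀ − (0.0173/(2A)) t.
t = 2A(√h₀ − √h)/0.0173 = 2·6.54·(√1.84 − √0.335)/0.0173
  = 13.080 × (1.3565 − 0.57879) / 0.0173 = 587.98 s.

588 s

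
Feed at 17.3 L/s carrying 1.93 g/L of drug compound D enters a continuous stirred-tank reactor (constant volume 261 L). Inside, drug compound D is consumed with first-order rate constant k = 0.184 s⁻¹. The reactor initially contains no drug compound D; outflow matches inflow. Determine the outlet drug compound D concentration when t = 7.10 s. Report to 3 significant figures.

0.425 g/L

Accumulation = in − out − consumed: V dC/dt = Q C_in − Q C − k V C.
This is linear with rate a = Q/V + k = 0.25028 s⁻¹.
C_ss = Q C_in/(Q + kV) = 0.51113 g/L; C(t) = C_ss + (C₀ − C_ss) e^(−a t).
C(7.10) = 0.51113 + (-0.51113)·e^(−0.25028·7.10) = 0.51113 + (-0.51113)·0.16914 = 0.42468 g/L.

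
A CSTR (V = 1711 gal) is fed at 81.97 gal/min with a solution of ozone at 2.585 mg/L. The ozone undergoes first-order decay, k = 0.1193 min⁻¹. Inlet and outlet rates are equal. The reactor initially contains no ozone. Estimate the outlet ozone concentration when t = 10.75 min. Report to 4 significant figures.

Accumulation = in − out − consumed: V dC/dt = Q C_in − Q C − k V C.
This is linear with rate a = Q/V + k = 0.167208 min⁻¹.
C_ss = Q C_in/(Q + kV) = 0.740644 mg/L; C(t) = C_ss + (C₀ − C_ss) e^(−a t).
C(10.75) = 0.740644 + (-0.740644)·e^(−0.167208·10.75) = 0.740644 + (-0.740644)·0.165716 = 0.617907 mg/L.

0.6179 mg/L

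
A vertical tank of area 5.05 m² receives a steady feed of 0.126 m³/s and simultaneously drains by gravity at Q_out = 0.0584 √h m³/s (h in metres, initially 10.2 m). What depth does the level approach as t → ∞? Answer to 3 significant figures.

4.65 m

Level balance: A dh/dt = 0.126 − 0.0584 √h. Setting dh/dt = 0:
Q_in = 0.0584 √h_ss ⇒ √h_ss = 0.126/0.0584 = 2.1575.
h_ss = 2.1575² = 4.6550 m. (Since h₀ = 10.2 m > h_ss, the level will fall toward this value.)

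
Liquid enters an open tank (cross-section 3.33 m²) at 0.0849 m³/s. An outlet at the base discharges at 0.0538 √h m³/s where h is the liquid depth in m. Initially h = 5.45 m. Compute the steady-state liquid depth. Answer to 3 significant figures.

Accumulation of liquid (constant cross-section A): A dh/dt = Q_in − 0.0538 √h. At steady state dh/dt = 0:
Q_in = 0.0538 √h_ss ⇒ √h_ss = 0.0849/0.0538 = 1.5781.
h_ss = 1.5781² = 2.4903 m. (Since h₀ = 5.45 m > h_ss, the level will fall toward this value.)

2.49 m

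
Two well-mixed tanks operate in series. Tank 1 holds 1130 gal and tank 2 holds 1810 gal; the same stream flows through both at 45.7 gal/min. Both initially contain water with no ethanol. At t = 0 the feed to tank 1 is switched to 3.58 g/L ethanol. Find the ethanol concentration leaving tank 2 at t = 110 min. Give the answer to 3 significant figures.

3.06 g/L

Time constants: τᵢ = Vᵢ/Q for each well-mixed tank.
τ₁ = 1130/45.7 = 24.726 min; τ₂ = 1810/45.7 = 39.606 min.
Tank 1: C₁ = C_in(1 − e^(−t/τ₁)). Tank 2 (τ₁ ≠ τ₂): C₂ = C_in[1 − (τ₁ e^(−t/τ₁) − τ₂ e^(−t/τ₂))/(τ₁ − τ₂)].
At t = 110: e^(−t/τ₁) = 0.011694, e^(−t/τ₂) = 0.062203.
C₂ = 3.58·[1 − (24.726·0.011694 − 39.606·0.062203)/(-14.880)] = 3.58·0.85386 = 3.0568 g/L.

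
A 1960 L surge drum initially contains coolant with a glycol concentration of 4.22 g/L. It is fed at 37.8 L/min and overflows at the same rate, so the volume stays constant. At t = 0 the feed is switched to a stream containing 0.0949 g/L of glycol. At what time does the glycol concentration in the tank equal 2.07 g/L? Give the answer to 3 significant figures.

38.2 min

Species balance on the tank: V dC/dt = Q(C_in − C), so τ = V/Q = 51.852 min.
C(t) = C_in + (C₀ − C_in) e^(−t/τ). Set C = 2.07 and solve for t:
e^(−t/τ) = (C − C_in)/(C₀ − C_in) = (2.07 − 0.0949)/(4.22 − 0.0949) = 0.47880
t = −τ ln(…) = 51.852 × 0.73647 = 38.187 min.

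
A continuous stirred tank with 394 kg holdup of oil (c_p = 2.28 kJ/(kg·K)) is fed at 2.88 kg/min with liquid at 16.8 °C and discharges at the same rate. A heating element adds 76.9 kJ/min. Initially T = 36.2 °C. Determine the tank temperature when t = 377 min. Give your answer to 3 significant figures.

29.0 °C

M c_p dT/dt = ṁ c_p (T_in − T) + Q̇.
τ = M/ṁ = 136.81 min; T_ss = T_in + Q̇/(ṁ c_p) = 16.8 + 76.9/(2.88·2.28) = 28.511 °C.
This is linear first-order; T(t) = T_ss + (T₀ − T_ss) e^(−t/τ).
T(377) = 28.511 + (7.6889)·e^(−377/136.81) = 28.511 + (7.6889)·0.063562 = 29.000 °C.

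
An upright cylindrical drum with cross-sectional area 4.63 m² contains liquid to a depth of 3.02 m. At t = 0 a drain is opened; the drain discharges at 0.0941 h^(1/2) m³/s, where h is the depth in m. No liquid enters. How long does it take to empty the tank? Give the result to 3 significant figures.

171 s

With no inflow, A dh/dt = −0.0941 √h.
Separate and integrate: 2(√h − √h₀) = −(0.0941/A) t.
Tank is empty when √h = 0: t_empty = 2A√h₀/0.0941.
t_empty = 2·4.63·√3.02/0.0941 = 9.2600·1.7378/0.0941 = 171.01 s.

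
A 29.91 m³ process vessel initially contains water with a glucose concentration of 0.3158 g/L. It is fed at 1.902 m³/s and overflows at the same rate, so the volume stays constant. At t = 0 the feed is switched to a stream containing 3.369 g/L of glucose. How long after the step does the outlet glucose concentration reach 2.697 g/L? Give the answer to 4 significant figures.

Species balance: V dC/dt = Q(C_in − C) ⇒ τ = V/Q = 15.7256 s.
C(t) = C_in + (C₀ − C_in) e^(−t/τ). Set C = 2.697 and solve for t:
e^(−t/τ) = (C − C_in)/(C₀ − C_in) = (2.697 − 3.369)/(0.3158 − 3.369) = 0.220097
t = −τ ln(…) = 15.7256 × 1.51369 = 23.8036 s.

23.80 s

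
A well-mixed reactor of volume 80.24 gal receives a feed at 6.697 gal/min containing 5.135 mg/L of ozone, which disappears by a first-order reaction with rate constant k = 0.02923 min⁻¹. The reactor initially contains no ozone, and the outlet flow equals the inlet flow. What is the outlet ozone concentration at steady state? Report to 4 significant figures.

3.803 mg/L

Species balance: V dC/dt = Q C_in − Q C − k V C.
Steady state (dC/dt = 0): C_ss = Q C_in/(Q + kV) = C_in/(1 + kV/Q).
C_ss = 6.697·5.135/(6.697 + 0.02923·80.24) = 34.3891/9.04242 = 3.80309 mg/L.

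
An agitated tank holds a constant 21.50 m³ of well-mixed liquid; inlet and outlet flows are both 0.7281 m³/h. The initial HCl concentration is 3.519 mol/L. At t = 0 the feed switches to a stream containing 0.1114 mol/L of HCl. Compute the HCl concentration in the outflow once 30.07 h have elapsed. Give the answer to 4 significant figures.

1.342 mol/L

Accumulation = in − out for the solute gives V dC/dt = Q(C_in − C).
So dC/dt = (C_in − C)/τ with τ = V/Q = 21.50/0.7281 = 29.5289 h.
Integrating: C(t) = C_in + (C₀ − C_in) e^(−t/τ).
C(30.07) = 0.1114 + (3.519 − 0.1114)·e^(−30.07/29.5289) = 0.1114 + (3.40760)·0.361200 = 1.34222 mol/L.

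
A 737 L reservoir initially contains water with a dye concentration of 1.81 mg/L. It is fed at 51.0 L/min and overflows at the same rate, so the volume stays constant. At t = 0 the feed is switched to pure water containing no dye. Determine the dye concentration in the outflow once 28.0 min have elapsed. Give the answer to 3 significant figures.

Unsteady species balance (constant V, well mixed): V dC/dt = Q(C_in − C).
So dC/dt = (C_in − C)/τ with τ = V/Q = 737/51.0 = 14.451 min.
Solution: C(t) = C_in + (C₀ − C_in) e^(−t/τ).
C(28.0) = 0 + (1.81 − 0)·e^(−28.0/14.451) = 0 + (1.8100)·0.14405 = 0.26073 mg/L.

0.261 mg/L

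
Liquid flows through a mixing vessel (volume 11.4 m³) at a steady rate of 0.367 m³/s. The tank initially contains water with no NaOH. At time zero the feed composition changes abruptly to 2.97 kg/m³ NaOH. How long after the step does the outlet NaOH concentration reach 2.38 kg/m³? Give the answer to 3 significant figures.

Species balance on the tank: V dC/dt = Q(C_in − C), so τ = V/Q = 31.063 s.
C(t) = C_in + (C₀ − C_in) e^(−t/τ). Set C = 2.38 and solve for t:
e^(−t/τ) = (C − C_in)/(C₀ − C_in) = (2.38 − 2.97)/(0 − 2.97) = 0.19865
t = −τ ln(…) = 31.063 × 1.6162 = 50.203 s.

50.2 s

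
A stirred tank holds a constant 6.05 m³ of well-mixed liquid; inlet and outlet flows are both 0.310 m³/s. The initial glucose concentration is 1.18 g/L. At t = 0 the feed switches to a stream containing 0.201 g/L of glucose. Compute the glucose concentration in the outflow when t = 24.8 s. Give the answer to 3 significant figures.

Transient balance on the dissolved component: V dC/dt = Q(C_in − C).
Time constant τ = V/Q = 6.05/0.310 = 19.516 s.
C approaches C_in exponentially: C(t) = C_in + (C₀ − C_in) e^(−t/τ).
C(24.8) = 0.201 + (1.18 − 0.201)·e^(−24.8/19.516) = 0.201 + (0.97900)·0.28062 = 0.47573 g/L.

0.476 g/L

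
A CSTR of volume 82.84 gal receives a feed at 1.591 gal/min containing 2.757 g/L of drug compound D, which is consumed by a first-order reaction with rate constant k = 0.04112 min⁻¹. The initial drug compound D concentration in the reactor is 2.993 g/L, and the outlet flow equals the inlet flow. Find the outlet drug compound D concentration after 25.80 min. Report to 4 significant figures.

1.324 g/L

Species balance: V dC/dt = Q C_in − Q C − k V C.
dC/dt = (Q/V) C_in − (Q/V + k) C; effective rate a = Q/V + k = 0.0192057 + 0.04112 = 0.0603257 min⁻¹.
C_ss = Q C_in/(Q + kV) = 0.877737 g/L; C(t) = C_ss + (C₀ − C_ss) e^(−a t).
C(25.80) = 0.877737 + (2.11526)·e^(−0.0603257·25.80) = 0.877737 + (2.11526)·0.210893 = 1.32383 g/L.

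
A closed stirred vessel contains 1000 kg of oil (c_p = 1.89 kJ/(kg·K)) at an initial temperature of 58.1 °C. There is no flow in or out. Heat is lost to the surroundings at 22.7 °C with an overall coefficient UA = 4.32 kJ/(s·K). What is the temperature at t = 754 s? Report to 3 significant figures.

Lumped-capacitance energy balance: M c_p dT/dt = UA(T_amb − T).
dT/dt = (T_ss − T)/τ with T_ss = T_amb = 22.700 °C, τ = M c_p/UA = 1000·1.89/4.32 = 437.50 s.
Integrating: T(t) = T_ss + (T₀ − T_ss) e^(−t/τ).
T(754) = 22.700 + (35.400)·0.17845 = 29.017 °C.

29.0 °C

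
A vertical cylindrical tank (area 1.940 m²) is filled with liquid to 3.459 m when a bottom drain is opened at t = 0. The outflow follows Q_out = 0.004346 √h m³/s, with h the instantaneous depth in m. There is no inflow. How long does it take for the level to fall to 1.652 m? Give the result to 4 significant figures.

512.9 s

Unsteady balance on liquid volume: A dh/dt = −0.004346 √h.
Separate and integrate: 2(√h − √h₀) = −(0.004346/A) t.
t = 2A(√h₀ − √h)/0.004346 = 2·1.940·(√3.459 − √1.652)/0.004346
  = 3.88000 × (1.85984 − 1.28530) / 0.004346 = 512.932 s.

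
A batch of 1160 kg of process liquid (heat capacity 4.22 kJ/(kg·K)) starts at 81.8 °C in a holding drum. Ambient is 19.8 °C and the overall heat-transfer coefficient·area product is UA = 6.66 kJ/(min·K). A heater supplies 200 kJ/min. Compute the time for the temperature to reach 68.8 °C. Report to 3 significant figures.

384 min

Unsteady energy balance on the tank contents: M c_p dT/dt = −UA(T − T_amb) + Q̇.
τ = M c_p/UA = 735.02 min; T_ss = T_amb + Q̇/UA = 19.8 + 200/6.66 = 49.830 °C.
T(t) = T_ss + (T₀ − T_ss)e^(−t/τ); set T = 68.8:
t = −τ ln[(T − T_ss)/(T₀ − T_ss)] = −735.02 · ln(0.59337) = 383.63 min.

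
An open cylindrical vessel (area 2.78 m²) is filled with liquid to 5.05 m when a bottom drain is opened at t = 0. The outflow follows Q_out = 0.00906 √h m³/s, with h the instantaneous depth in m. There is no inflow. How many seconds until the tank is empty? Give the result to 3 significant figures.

1380 s

Mass balance (ρ constant): A dh/dt = −0.00906 √h.
Separate and integrate: 2(√h − √h₀) = −(0.00906/A) t.
Tank is empty when √h = 0: t_empty = 2A√h₀/0.00906.
t_empty = 2·2.78·√5.05/0.00906 = 5.5600·2.2472/0.00906 = 1379.1 s.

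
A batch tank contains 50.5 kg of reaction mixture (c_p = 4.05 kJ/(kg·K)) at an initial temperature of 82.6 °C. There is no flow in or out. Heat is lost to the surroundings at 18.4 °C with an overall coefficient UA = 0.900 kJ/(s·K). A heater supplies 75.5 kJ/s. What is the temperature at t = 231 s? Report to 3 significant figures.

95.2 °C

M c_p dT/dt = −UA(T − T_amb) + Q̇.
dT/dt = (T_ss − T)/τ with T_ss = T_amb + Q̇/UA = 18.4 + 75.5/0.900 = 102.29 °C, τ = M c_p/UA = 50.5·4.05/0.900 = 227.25 s.
T approaches T_ss exponentially: T(t) = T_ss + (T₀ − T_ss) e^(−t/τ).
T(231) = 102.29 + (-19.689)·0.36186 = 95.164 °C.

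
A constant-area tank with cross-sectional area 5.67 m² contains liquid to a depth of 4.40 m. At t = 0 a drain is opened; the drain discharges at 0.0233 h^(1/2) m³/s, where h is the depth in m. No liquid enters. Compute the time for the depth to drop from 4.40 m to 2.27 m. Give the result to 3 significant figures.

Accumulation of liquid (constant cross-section A): A dh/dt = −0.0233 √h.
∫ h^(−1/2) dh = −(0.0233/A) ∫ dt, giving 2√h = 2√h₀ − (0.0233/A) t.
t = 2A(√h₀ − √h)/0.0233 = 2·5.67·(√4.40 − √2.27)/0.0233
  = 11.340 × (2.0976 − 1.5067) / 0.0233 = 287.62 s.

288 s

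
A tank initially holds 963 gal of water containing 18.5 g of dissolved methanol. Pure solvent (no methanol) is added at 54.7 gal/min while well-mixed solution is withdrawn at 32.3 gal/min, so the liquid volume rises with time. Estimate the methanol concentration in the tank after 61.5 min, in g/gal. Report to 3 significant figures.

Let m(t) be the amount of methanol. Volume: V(t) = V₀ + (Q_in − Q_out) t = 963 + 22.400 t; V(61.5) = 2340.6 gal.
No methanol enters, so dm/dt = −Q_out · (m/V).
Separate: dm/m = −Q_out dt/V(t) ⇒ ln(m/m₀) = −(Q_out/(Q_in−Q_out)) ln(V/V₀).
m = m₀ (V₀/V)^(Q_out/(Q_in−Q_out)) = 18.5 × (963/2340.6)^(1.4420) = 5.1405 g.
C = m/V = 5.1405/2340.6 = 0.0021962 g/gal.

0.00220 g/gal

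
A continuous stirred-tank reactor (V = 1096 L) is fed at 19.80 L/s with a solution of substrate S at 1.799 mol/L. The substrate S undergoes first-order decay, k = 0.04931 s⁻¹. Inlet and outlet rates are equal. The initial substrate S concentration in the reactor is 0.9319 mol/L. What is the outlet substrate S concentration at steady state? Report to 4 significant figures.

Species balance: V dC/dt = Q C_in − Q C − k V C.
At steady state: 0 = Q C_in − (Q + kV) C_ss, so C_ss = Q C_in/(Q + kV).
C_ss = 19.80·1.799/(19.80 + 0.04931·1096) = 35.6202/73.8438 = 0.482373 mol/L.

0.4824 mol/L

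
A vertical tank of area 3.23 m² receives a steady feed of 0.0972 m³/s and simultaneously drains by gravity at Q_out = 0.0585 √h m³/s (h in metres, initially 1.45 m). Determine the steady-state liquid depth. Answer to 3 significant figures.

2.76 m

A dh/dt = Q_in − 0.0585 √h. Steady state requires inflow = outflow:
Q_in = 0.0585 √h_ss ⇒ √h_ss = 0.0972/0.0585 = 1.6615.
h_ss = 1.6615² = 2.7607 m. (Since h₀ = 1.45 m < h_ss, the level will rise toward this value.)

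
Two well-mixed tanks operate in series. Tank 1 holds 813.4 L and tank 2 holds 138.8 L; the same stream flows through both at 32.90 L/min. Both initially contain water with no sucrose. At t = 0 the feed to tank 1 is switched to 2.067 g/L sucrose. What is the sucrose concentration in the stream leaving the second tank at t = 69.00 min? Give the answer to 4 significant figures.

Each tank obeys Vᵢ dCᵢ/dt = Q(Cᵢ₋₁ − Cᵢ), so τᵢ = Vᵢ/Q.
τ₁ = 813.4/32.90 = 24.7234 min; τ₂ = 138.8/32.90 = 4.21884 min.
Solving the cascade with C₁(0)=C₂(0)=0 gives C₂(t) = C_in[1 − (τ₁ e^(−t/τ₁) − τ₂ e^(−t/τ₂))/(τ₁ − τ₂)].
At t = 69.00: e^(−t/τ₁) = 0.0613673, e^(−t/τ₂) = 7.88919e-08.
C₂ = 2.067·[1 − (24.7234·0.0613673 − 4.21884·7.88919e-08)/(20.5046)] = 2.067·0.926006 = 1.91405 g/L.

1.914 g/L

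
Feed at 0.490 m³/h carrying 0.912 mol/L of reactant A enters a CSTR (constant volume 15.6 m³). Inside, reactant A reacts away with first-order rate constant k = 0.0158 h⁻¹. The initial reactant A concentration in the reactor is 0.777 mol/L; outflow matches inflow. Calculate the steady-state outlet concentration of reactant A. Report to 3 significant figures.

Species balance: V dC/dt = Q C_in − Q C − k V C.
Steady state (dC/dt = 0): C_ss = Q C_in/(Q + kV) = C_in/(1 + kV/Q).
C_ss = 0.490·0.912/(0.490 + 0.0158·15.6) = 0.44688/0.73648 = 0.60678 mol/L.

0.607 mol/L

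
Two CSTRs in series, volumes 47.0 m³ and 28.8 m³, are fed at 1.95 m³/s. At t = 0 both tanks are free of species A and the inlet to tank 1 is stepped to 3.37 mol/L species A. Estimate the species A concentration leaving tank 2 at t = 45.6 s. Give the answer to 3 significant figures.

Species balance on tank i: dCᵢ/dt = (Cᵢ₋₁ − Cᵢ)/τᵢ with τᵢ = Vᵢ/Q.
τ₁ = 47.0/1.95 = 24.103 s; τ₂ = 28.8/1.95 = 14.769 s.
Solving the cascade with C₁(0)=C₂(0)=0 gives C₂(t) = C_in[1 − (τ₁ e^(−t/τ₁) − τ₂ e^(−t/τ₂))/(τ₁ − τ₂)].
At t = 45.6: e^(−t/τ₁) = 0.15078, e^(−t/τ₂) = 0.045616.
C₂ = 3.37·[1 − (24.103·0.15078 − 14.769·0.045616)/(9.3333)] = 3.37·0.68280 = 2.3010 mol/L.

2.30 mol/L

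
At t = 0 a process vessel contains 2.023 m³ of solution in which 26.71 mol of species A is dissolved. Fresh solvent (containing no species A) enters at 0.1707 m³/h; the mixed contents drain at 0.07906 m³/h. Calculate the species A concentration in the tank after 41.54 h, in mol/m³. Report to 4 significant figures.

1.839 mol/m³

Let m(t) be the amount of species A. Volume: V(t) = V₀ + (Q_in − Q_out) t = 2.023 + 0.0916400 t; V(41.54) = 5.82973 m³.
Species balance (pure solvent in): dm/dt = −Q_out · m/V(t).
dm/m = −Q_out dt/(V₀ + 0.0916400 t); integrating gives ln(m/m₀) = −(Q_out/(Q_in−Q_out)) ln(V/V₀).
m = m₀ (V₀/V)^(Q_out/(Q_in−Q_out)) = 26.71 × (2.023/5.82973)^(0.862724) = 10.7182 mol.
C = m/V = 10.7182/5.82973 = 1.83854 mol/m³.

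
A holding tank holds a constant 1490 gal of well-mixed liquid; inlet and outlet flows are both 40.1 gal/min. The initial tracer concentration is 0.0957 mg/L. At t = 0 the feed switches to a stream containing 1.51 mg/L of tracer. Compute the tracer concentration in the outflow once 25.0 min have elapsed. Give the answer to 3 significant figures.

0.788 mg/L

Unsteady species balance (constant V, well mixed): V dC/dt = Q(C_in − C).
Rewrite as dC/dt + C/τ = C_in/τ, τ = V/Q = 37.157 min.
This is linear first-order; C(t) = C_in + (C₀ − C_in) e^(−t/τ).
C(25.0) = 1.51 + (0.0957 − 1.51)·e^(−25.0/37.157) = 1.51 + (-1.4143)·0.51027 = 0.78833 mg/L.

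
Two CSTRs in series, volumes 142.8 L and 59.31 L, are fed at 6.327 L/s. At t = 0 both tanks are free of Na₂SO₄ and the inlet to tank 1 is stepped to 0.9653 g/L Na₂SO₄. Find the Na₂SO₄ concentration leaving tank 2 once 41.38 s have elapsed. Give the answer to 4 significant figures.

0.7097 g/L

Each tank obeys Vᵢ dCᵢ/dt = Q(Cᵢ₋₁ − Cᵢ), so τᵢ = Vᵢ/Q.
τ₁ = 142.8/6.327 = 22.5699 s; τ₂ = 59.31/6.327 = 9.37411 s.
Solving the cascade with C₁(0)=C₂(0)=0 gives C₂(t) = C_in[1 − (τ₁ e^(−t/τ₁) − τ₂ e^(−t/τ₂))/(τ₁ − τ₂)].
At t = 41.38: e^(−t/τ₁) = 0.159867, e^(−t/τ₂) = 0.0121032.
C₂ = 0.9653·[1 − (22.5699·0.159867 − 9.37411·0.0121032)/(13.1958)] = 0.9653·0.735164 = 0.709653 g/L.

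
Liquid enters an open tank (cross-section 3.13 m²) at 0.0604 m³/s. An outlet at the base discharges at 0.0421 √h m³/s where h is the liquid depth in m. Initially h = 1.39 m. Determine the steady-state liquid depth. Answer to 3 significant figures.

A dh/dt = Q_in − 0.0421 √h. Steady state requires inflow = outflow:
Q_in = 0.0421 √h_ss ⇒ √h_ss = 0.0604/0.0421 = 1.4347.
h_ss = 1.4347² = 2.0583 m. (Since h₀ = 1.39 m < h_ss, the level will rise toward this value.)

2.06 m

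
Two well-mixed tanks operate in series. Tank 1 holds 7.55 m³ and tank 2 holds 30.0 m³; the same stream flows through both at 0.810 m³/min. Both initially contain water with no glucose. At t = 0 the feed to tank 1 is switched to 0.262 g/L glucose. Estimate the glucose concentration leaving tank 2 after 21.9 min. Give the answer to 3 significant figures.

Each tank obeys Vᵢ dCᵢ/dt = Q(Cᵢ₋₁ − Cᵢ), so τᵢ = Vᵢ/Q.
τ₁ = 7.55/0.810 = 9.3210 min; τ₂ = 30.0/0.810 = 37.037 min.
Tank 1: C₁ = C_in(1 − e^(−t/τ₁)). Tank 2 (τ₁ ≠ τ₂): C₂ = C_in[1 − (τ₁ e^(−t/τ₁) − τ₂ e^(−t/τ₂))/(τ₁ − τ₂)].
At t = 21.9: e^(−t/τ₁) = 0.095413, e^(−t/τ₂) = 0.55361.
C₂ = 0.262·[1 − (9.3210·0.095413 − 37.037·0.55361)/(-27.716)] = 0.262·0.29230 = 0.076583 g/L.

0.0766 g/L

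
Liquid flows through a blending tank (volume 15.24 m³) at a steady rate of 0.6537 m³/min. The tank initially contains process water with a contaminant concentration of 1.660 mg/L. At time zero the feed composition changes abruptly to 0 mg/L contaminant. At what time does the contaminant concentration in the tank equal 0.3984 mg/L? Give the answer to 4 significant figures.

Species balance on the tank: V dC/dt = Q(C_in − C), so τ = V/Q = 23.3134 min.
C(t) = C_in + (C₀ − C_in) e^(−t/τ). Set C = 0.3984 and solve for t:
e^(−t/τ) = (C − C_in)/(C₀ − C_in) = (0.3984 − 0)/(1.660 − 0) = 0.240000
t = −τ ln(…) = 23.3134 × 1.42712 = 33.2710 min.

33.27 min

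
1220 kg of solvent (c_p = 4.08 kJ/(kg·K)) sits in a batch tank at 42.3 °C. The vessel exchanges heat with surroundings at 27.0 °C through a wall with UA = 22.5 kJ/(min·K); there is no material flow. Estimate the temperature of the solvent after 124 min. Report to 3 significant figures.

35.7 °C

Energy balance: M c_p dT/dt = −UA(T − T_amb).
dT/dt = (T_ss − T)/τ with T_ss = T_amb = 27.000 °C, τ = M c_p/UA = 1220·4.08/22.5 = 221.23 min.
This is linear first-order; T(t) = T_ss + (T₀ − T_ss) e^(−t/τ).
T(124) = 27.000 + (15.300)·0.57092 = 35.735 °C.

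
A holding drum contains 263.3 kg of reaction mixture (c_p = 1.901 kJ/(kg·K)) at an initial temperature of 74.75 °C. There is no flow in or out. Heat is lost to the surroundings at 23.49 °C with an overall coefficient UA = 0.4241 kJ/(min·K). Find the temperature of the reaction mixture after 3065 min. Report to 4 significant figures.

M c_p dT/dt = −UA(T − T_amb).
dT/dt = (T_ss − T)/τ with T_ss = T_amb = 23.4900 °C, τ = M c_p/UA = 263.3·1.901/0.4241 = 1180.22 min.
Integrating: T(t) = T_ss + (T₀ − T_ss) e^(−t/τ).
T(3065) = 23.4900 + (51.2600)·0.0744995 = 27.3088 °C.

27.31 °C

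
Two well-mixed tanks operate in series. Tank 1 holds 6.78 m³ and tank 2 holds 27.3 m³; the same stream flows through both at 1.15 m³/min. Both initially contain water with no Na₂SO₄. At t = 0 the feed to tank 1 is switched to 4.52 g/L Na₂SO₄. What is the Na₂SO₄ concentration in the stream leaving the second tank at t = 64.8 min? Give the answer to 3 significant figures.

Species balance on tank i: dCᵢ/dt = (Cᵢ₋₁ − Cᵢ)/τᵢ with τᵢ = Vᵢ/Q.
τ₁ = 6.78/1.15 = 5.8957 min; τ₂ = 27.3/1.15 = 23.739 min.
Tank 1: C₁ = C_in(1 − e^(−t/τ₁)). Tank 2 (τ₁ ≠ τ₂): C₂ = C_in[1 − (τ₁ e^(−t/τ₁) − τ₂ e^(−t/τ₂))/(τ₁ − τ₂)].
At t = 64.8: e^(−t/τ₁) = 1.6850e-05, e^(−t/τ₂) = 0.065241.
C₂ = 4.52·[1 − (5.8957·1.6850e-05 − 23.739·0.065241)/(-17.843)] = 4.52·0.91321 = 4.1277 g/L.

4.13 g/L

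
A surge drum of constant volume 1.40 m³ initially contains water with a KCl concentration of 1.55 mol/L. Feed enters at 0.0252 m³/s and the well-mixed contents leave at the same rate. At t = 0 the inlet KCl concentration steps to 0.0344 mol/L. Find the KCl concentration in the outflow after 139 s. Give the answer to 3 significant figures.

Accumulation = in − out for the solute gives V dC/dt = Q(C_in − C).
So dC/dt = (C_in − C)/τ with τ = V/Q = 1.40/0.0252 = 55.556 s.
C approaches C_in exponentially: C(t) = C_in + (C₀ − C_in) e^(−t/τ).
C(139) = 0.0344 + (1.55 − 0.0344)·e^(−139/55.556) = 0.0344 + (1.5156)·0.081921 = 0.15856 mol/L.

0.159 mol/L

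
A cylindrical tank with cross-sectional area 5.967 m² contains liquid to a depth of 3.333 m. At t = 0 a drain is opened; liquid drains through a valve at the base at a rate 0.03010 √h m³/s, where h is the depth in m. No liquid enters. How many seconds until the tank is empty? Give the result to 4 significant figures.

With no inflow, A dh/dt = −0.03010 √h.
∫ h^(−1/2) dh = −(0.03010/A) ∫ dt, giving 2√h = 2√h₀ − (0.03010/A) t.
Set h = 0: 2√h₀ = (0.03010/A) t_empty ⇒ t_empty = 2A√h₀/0.03010.
t_empty = 2·5.967·√3.333/0.03010 = 11.9340·1.82565/0.03010 = 723.831 s.

723.8 s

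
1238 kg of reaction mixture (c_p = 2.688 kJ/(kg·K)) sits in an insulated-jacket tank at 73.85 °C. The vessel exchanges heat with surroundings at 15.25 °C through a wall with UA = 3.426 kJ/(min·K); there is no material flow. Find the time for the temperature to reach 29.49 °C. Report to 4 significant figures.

1374 min

Energy balance: M c_p dT/dt = −UA(T − T_amb).
τ = M c_p/UA = 971.320 min; T_ss = T_amb = 15.2500 °C.
T(t) = T_ss + (T₀ − T_ss)e^(−t/τ); set T = 29.49:
t = −τ ln[(T − T_ss)/(T₀ − T_ss)] = −971.320 · ln(0.243003) = 1374.11 min.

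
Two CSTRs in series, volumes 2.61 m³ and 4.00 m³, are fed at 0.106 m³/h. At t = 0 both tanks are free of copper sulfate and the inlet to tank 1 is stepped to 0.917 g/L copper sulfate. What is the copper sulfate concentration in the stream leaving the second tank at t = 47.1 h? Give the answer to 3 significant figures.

0.414 g/L

Species balance on tank i: dCᵢ/dt = (Cᵢ₋₁ − Cᵢ)/τᵢ with τᵢ = Vᵢ/Q.
τ₁ = 2.61/0.106 = 24.623 h; τ₂ = 4.00/0.106 = 37.736 h.
Tank 1: C₁ = C_in(1 − e^(−t/τ₁)). Tank 2 (τ₁ ≠ τ₂): C₂ = C_in[1 − (τ₁ e^(−t/τ₁) − τ₂ e^(−t/τ₂))/(τ₁ − τ₂)].
At t = 47.1: e^(−t/τ₁) = 0.14766, e^(−t/τ₂) = 0.28704.
C₂ = 0.917·[1 − (24.623·0.14766 − 37.736·0.28704)/(-13.113)] = 0.917·0.45125 = 0.41380 g/L.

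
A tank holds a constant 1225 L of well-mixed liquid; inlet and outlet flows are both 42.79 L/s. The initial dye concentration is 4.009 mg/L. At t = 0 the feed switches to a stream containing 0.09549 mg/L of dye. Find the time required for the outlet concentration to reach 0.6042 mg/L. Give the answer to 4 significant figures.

Mass balance on the solute (V constant): V dC/dt = Q(C_in − C), so τ = V/Q = 28.6282 s.
C(t) = C_in + (C₀ − C_in) e^(−t/τ). Set C = 0.6042 and solve for t:
e^(−t/τ) = (C − C_in)/(C₀ − C_in) = (0.6042 − 0.09549)/(4.009 − 0.09549) = 0.129988
t = −τ ln(…) = 28.6282 × 2.04031 = 58.4104 s.

58.41 s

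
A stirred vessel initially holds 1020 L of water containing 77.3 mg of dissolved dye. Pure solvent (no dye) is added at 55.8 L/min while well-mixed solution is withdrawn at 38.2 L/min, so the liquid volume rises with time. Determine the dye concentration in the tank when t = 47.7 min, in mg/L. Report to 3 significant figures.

0.0113 mg/L

Let m(t) be the amount of dye. Volume: V(t) = V₀ + (Q_in − Q_out) t = 1020 + 17.600 t; V(47.7) = 1859.5 L.
Species balance (pure solvent in): dm/dt = −Q_out · m/V(t).
dm/m = −Q_out dt/(V₀ + 17.600 t); integrating gives ln(m/m₀) = −(Q_out/(Q_in−Q_out)) ln(V/V₀).
m = m₀ (V₀/V)^(Q_out/(Q_in−Q_out)) = 77.3 × (1020/1859.5)^(2.1705) = 20.995 mg.
C = m/V = 20.995/1859.5 = 0.011291 mg/L.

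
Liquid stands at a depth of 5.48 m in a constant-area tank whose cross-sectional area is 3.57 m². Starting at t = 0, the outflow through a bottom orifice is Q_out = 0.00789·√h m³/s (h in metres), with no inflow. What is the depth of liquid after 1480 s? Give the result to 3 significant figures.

0.498 m

A dh/dt = −Q_out = −0.00789 √h.
This is separable: 2 d(√h)/dt = −0.00789/A, so √h = √h₀ − (0.00789/(2A)) t.
√h = √5.48 − 0.00789·1480/(2·3.57) = 2.3409 − 1.6355 = 0.70548.
h = 0.70548² = 0.49770 m.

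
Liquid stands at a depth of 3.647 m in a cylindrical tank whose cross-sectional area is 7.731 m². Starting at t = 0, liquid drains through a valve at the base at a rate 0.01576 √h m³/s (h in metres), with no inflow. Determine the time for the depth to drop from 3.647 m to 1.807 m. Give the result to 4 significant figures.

554.8 s

A dh/dt = −Q_out = −0.01576 √h.
This is separable: 2 d(√h)/dt = −0.01576/A, so √h = √h₀ − (0.01576/(2A)) t.
t = 2A(√h₀ − √h)/0.01576 = 2·7.731·(√3.647 − √1.807)/0.01576
  = 15.4620 × (1.90971 − 1.34425) / 0.01576 = 554.773 s.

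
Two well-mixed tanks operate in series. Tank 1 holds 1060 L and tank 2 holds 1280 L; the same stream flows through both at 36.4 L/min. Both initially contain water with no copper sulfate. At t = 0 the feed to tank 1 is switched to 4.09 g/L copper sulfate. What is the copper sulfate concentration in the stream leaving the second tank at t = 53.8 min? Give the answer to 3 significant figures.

Species balance on tank i: dCᵢ/dt = (Cᵢ₋₁ − Cᵢ)/τᵢ with τᵢ = Vᵢ/Q.
τ₁ = 1060/36.4 = 29.121 min; τ₂ = 1280/36.4 = 35.165 min.
Solving the cascade with C₁(0)=C₂(0)=0 gives C₂(t) = C_in[1 − (τ₁ e^(−t/τ₁) − τ₂ e^(−t/τ₂))/(τ₁ − τ₂)].
At t = 53.8: e^(−t/τ₁) = 0.15764, e^(−t/τ₂) = 0.21655.
C₂ = 4.09·[1 − (29.121·0.15764 − 35.165·0.21655)/(-6.0440)] = 4.09·0.49959 = 2.0433 g/L.

2.04 g/L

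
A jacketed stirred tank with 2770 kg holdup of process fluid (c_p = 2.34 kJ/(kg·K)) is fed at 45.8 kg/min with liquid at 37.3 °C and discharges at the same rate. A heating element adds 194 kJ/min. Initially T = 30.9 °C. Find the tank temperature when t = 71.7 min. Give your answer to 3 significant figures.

M c_p dT/dt = ṁ c_p (T_in − T) + Q̇.
τ = M/ṁ = 60.480 min; T_ss = T_in + Q̇/(ṁ c_p) = 37.3 + 194/(45.8·2.34) = 39.110 °C.
Integrating: T(t) = T_ss + (T₀ − T_ss) e^(−t/τ).
T(71.7) = 39.110 + (-8.2102)·e^(−71.7/60.480) = 39.110 + (-8.2102)·0.30559 = 36.601 °C.

36.6 °C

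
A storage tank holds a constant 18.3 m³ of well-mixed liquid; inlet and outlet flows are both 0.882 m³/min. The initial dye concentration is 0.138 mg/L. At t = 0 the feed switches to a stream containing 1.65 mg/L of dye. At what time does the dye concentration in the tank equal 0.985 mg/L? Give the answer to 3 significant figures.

17.0 min

Species balance on the tank: V dC/dt = Q(C_in − C), so τ = V/Q = 20.748 min.
C(t) = C_in + (C₀ − C_in) e^(−t/τ). Set C = 0.985 and solve for t:
e^(−t/τ) = (C − C_in)/(C₀ − C_in) = (0.985 − 1.65)/(0.138 − 1.65) = 0.43981
t = −τ ln(…) = 20.748 × 0.82140 = 17.043 min.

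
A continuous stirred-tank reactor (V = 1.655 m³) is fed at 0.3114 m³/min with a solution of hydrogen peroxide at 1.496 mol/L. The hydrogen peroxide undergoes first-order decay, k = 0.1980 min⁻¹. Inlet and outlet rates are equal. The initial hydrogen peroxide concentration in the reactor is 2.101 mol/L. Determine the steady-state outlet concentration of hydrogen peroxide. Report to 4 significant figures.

Species balance: V dC/dt = Q C_in − Q C − k V C.
Steady state (dC/dt = 0): C_ss = Q C_in/(Q + kV) = C_in/(1 + kV/Q).
C_ss = 0.3114·1.496/(0.3114 + 0.1980·1.655) = 0.465854/0.639090 = 0.728934 mol/L.

0.7289 mol/L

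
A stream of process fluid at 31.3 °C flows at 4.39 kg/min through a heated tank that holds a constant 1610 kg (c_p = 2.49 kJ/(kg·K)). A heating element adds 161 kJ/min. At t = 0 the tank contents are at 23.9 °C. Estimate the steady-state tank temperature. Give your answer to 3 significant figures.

46.0 °C

Energy balance: M c_p dT/dt = ṁ c_p (T_in − T) + 161.
At steady state dT/dt = 0 ⇒ T_ss = T_in + Q̇/(ṁ c_p) = 31.3 + 161/(4.39·2.49) = 46.029 °C.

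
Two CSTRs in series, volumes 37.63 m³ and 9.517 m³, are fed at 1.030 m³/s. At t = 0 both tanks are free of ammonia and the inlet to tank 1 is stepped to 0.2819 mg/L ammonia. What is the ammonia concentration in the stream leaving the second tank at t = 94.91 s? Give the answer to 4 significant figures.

0.2538 mg/L

Time constants: τᵢ = Vᵢ/Q for each well-mixed tank.
τ₁ = 37.63/1.030 = 36.5340 s; τ₂ = 9.517/1.030 = 9.23981 s.
Tank 1: C₁ = C_in(1 − e^(−t/τ₁)). Tank 2 (τ₁ ≠ τ₂): C₂ = C_in[1 − (τ₁ e^(−t/τ₁) − τ₂ e^(−t/τ₂))/(τ₁ − τ₂)].
At t = 94.91: e^(−t/τ₁) = 0.0744330, e^(−t/τ₂) = 3.45929e-05.
C₂ = 0.2819·[1 − (36.5340·0.0744330 − 9.23981·3.45929e-05)/(27.2942)] = 0.2819·0.900381 = 0.253817 mg/L.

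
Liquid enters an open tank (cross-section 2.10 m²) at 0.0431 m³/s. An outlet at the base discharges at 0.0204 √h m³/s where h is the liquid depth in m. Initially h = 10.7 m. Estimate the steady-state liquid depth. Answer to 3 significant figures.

Level balance: A dh/dt = 0.0431 − 0.0204 √h. Setting dh/dt = 0:
Q_in = 0.0204 √h_ss ⇒ √h_ss = 0.0431/0.0204 = 2.1127.
h_ss = 2.1127² = 4.4637 m. (Since h₀ = 10.7 m > h_ss, the level will fall toward this value.)

4.46 m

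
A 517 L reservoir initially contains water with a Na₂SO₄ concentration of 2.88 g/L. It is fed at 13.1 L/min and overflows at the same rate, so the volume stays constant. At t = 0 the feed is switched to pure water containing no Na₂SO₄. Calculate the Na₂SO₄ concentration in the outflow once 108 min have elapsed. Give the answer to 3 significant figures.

Accumulation = in − out for the solute gives V dC/dt = Q(C_in − C).
Time constant τ = V/Q = 517/13.1 = 39.466 min.
C approaches C_in exponentially: C(t) = C_in + (C₀ − C_in) e^(−t/τ).
C(108) = 0 + (2.88 − 0)·e^(−108/39.466) = 0 + (2.8800)·0.064793 = 0.18660 g/L.

0.187 g/L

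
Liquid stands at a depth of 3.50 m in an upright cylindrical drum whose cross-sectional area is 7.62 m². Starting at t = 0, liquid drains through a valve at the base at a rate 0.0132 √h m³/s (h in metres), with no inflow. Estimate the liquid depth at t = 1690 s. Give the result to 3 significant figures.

0.166 m

Volume balance on the tank: A dh/dt = −0.0132 √h.
Separate and integrate: 2(√h − √h₀) = −(0.0132/A) t.
√h = √3.50 − 0.0132·1690/(2·7.62) = 1.8708 − 1.4638 = 0.40705.
h = 0.40705² = 0.16569 m.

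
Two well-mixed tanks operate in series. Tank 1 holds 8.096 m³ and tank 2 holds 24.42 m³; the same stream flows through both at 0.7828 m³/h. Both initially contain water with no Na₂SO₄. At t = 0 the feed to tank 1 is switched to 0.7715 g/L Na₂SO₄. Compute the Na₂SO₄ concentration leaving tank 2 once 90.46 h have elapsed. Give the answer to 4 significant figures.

0.7080 g/L

Time constants: τᵢ = Vᵢ/Q for each well-mixed tank.
τ₁ = 8.096/0.7828 = 10.3424 h; τ₂ = 24.42/0.7828 = 31.1957 h.
Solving the cascade with C₁(0)=C₂(0)=0 gives C₂(t) = C_in[1 − (τ₁ e^(−t/τ₁) − τ₂ e^(−t/τ₂))/(τ₁ − τ₂)].
At t = 90.46: e^(−t/τ₁) = 0.000159009, e^(−t/τ₂) = 0.0550365.
C₂ = 0.7715·[1 − (10.3424·0.000159009 − 31.1957·0.0550365)/(-20.8533)] = 0.7715·0.917747 = 0.708041 g/L.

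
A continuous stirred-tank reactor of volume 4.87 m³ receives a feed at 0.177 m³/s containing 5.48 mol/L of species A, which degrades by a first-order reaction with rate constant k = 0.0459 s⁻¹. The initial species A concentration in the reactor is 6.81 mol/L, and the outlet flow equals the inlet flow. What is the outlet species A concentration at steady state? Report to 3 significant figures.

Species balance: V dC/dt = Q C_in − Q C − k V C.
Steady state (dC/dt = 0): C_ss = Q C_in/(Q + kV) = C_in/(1 + kV/Q).
C_ss = 0.177·5.48/(0.177 + 0.0459·4.87) = 0.96996/0.40053 = 2.4217 mol/L.

2.42 mol/L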